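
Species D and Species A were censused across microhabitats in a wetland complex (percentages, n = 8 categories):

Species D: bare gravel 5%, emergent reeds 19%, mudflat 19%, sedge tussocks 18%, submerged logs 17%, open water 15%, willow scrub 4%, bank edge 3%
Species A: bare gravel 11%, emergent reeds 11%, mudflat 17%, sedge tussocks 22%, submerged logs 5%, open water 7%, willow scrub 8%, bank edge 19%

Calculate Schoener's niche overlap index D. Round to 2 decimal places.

Convert percentages to proportions (divide by 100).
Σ|p₁ᵢ − p₂ᵢ| = 0.06 + 0.08 + 0.02 + 0.04 + 0.12 + 0.08 + 0.04 + 0.16 = 0.60
D = 1 − ½ × 0.60 = 1 − 0.300 = 0.7000

0.70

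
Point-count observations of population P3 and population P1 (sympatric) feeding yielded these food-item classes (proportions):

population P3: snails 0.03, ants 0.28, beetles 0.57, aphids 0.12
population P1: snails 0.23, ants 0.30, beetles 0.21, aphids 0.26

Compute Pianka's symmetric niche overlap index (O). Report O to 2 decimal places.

Σ p₁ᵢp₂ᵢ = 0.0069 + 0.0840 + 0.1197 + 0.0312 = 0.2418
Σp_1ᵢ² = 0.03² + 0.28² + 0.57² + 0.12² = 0.0009 + 0.0784 + 0.3249 + 0.0144 = 0.4186
Σp_2ᵢ² = 0.23² + 0.30² + 0.21² + 0.26² = 0.0529 + 0.0900 + 0.0441 + 0.0676 = 0.2546
O = 0.2418 / √(0.4186 × 0.2546) = 0.2418 / 0.32646 = 0.7407

0.74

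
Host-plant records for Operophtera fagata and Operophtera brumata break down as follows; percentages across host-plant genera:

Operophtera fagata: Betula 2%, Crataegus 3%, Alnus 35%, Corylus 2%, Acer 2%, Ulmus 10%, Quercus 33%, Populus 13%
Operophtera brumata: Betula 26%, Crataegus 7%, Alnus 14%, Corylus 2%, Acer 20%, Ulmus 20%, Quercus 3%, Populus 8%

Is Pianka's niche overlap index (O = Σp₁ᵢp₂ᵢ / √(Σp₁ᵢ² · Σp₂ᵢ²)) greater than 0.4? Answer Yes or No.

Yes

Convert percentages to proportions (divide by 100).
Σ p₁ᵢp₂ᵢ = 0.0052 + 0.0021 + 0.0490 + 0.0004 + 0.0040 + 0.0200 + 0.0099 + 0.0104 = 0.1010
Σp_1ᵢ² = 0.02² + 0.03² + 0.35² + 0.02² + 0.02² + 0.10² + 0.33² + 0.13² = 0.0004 + 0.0009 + 0.1225 + 0.0004 + 0.0004 + 0.0100 + 0.1089 + 0.0169 = 0.2604
Σp_2ᵢ² = 0.26² + 0.07² + 0.14² + 0.02² + 0.20² + 0.20² + 0.03² + 0.08² = 0.0676 + 0.0049 + 0.0196 + 0.0004 + 0.0400 + 0.0400 + 0.0009 + 0.0064 = 0.1798
O = 0.1010 / √(0.2604 × 0.1798) = 0.1010 / 0.21638 = 0.4668
O = 0.4668 > 0.4 → Yes.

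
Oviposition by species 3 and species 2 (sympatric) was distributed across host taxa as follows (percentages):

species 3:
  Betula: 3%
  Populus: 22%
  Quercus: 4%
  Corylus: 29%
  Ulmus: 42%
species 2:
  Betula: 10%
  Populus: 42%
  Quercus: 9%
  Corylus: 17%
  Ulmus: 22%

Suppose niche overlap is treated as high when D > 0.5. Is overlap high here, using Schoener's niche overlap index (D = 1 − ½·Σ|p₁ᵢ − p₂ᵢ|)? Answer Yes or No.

Convert percentages to proportions (divide by 100).
Σ|p₁ᵢ − p₂ᵢ| = 0.07 + 0.20 + 0.05 + 0.12 + 0.20 = 0.64
D = 1 − ½ × 0.64 = 1 − 0.320 = 0.6800
D = 0.6800 > 0.5 → Yes.

Yes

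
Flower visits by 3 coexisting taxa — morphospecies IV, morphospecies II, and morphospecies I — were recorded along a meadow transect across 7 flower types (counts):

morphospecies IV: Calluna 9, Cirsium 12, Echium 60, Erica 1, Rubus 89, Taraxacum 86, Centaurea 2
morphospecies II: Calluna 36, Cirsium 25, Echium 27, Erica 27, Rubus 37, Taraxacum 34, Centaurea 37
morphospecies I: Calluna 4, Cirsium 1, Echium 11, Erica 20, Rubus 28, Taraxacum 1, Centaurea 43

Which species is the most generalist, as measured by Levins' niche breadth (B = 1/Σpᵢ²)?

morphospecies II

Proportions for morphospecies IV (n=259): 9/259=0.0347, 12/259=0.0463, 60/259=0.2317, 1/259=0.0039, 89/259=0.3436, 86/259=0.3320, 2/259=0.0077
Proportions for morphospecies II (n=223): 36/223=0.1614, 25/223=0.1121, 27/223=0.1211, 27/223=0.1211, 37/223=0.1659, 34/223=0.1525, 37/223=0.1659
Proportions for morphospecies I (n=108): 4/108=0.0370, 1/108=0.0093, 11/108=0.1019, 20/108=0.1852, 28/108=0.2593, 1/108=0.0093, 43/108=0.3981
Σp_IVᵢ² = 0.0347² + 0.0463² + 0.2317² + 0.0039² + 0.3436² + 0.3320² + 0.0077² = 0.001204 + 0.002144 + 0.053685 + 0.000015 + 0.118061 + 0.110224 + 0.000059 = 0.285392
B_IV = 1 / 0.285392 = 3.5040
Σp_IIᵢ² = 0.1614² + 0.1121² + 0.1211² + 0.1211² + 0.1659² + 0.1525² + 0.1659² = 0.026050 + 0.012566 + 0.014665 + 0.014665 + 0.027523 + 0.023256 + 0.027523 = 0.146248
B_II = 1 / 0.146248 = 6.8377
Σp_Iᵢ² = 0.0370² + 0.0093² + 0.1019² + 0.1852² + 0.2593² + 0.0093² + 0.3981² = 0.001369 + 0.000086 + 0.010384 + 0.034299 + 0.067236 + 0.000086 + 0.158484 = 0.271944
B_I = 1 / 0.271944 = 3.6772
Highest B → broadest niche (most generalist): morphospecies II (B = 6.84).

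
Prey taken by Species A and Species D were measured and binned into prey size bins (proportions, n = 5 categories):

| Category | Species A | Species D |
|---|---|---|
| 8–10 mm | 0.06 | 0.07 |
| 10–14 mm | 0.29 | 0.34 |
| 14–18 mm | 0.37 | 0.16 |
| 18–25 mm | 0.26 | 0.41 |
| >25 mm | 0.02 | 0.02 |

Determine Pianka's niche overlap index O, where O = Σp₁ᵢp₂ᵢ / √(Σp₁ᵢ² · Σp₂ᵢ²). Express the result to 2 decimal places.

0.89

Σ p₁ᵢp₂ᵢ = 0.0042 + 0.0986 + 0.0592 + 0.1066 + 0.0004 = 0.2690
Σp_1ᵢ² = 0.06² + 0.29² + 0.37² + 0.26² + 0.02² = 0.0036 + 0.0841 + 0.1369 + 0.0676 + 0.0004 = 0.2926
Σp_2ᵢ² = 0.07² + 0.34² + 0.16² + 0.41² + 0.02² = 0.0049 + 0.1156 + 0.0256 + 0.1681 + 0.0004 = 0.3146
O = 0.2690 / √(0.2926 × 0.3146) = 0.2690 / 0.30340 = 0.8866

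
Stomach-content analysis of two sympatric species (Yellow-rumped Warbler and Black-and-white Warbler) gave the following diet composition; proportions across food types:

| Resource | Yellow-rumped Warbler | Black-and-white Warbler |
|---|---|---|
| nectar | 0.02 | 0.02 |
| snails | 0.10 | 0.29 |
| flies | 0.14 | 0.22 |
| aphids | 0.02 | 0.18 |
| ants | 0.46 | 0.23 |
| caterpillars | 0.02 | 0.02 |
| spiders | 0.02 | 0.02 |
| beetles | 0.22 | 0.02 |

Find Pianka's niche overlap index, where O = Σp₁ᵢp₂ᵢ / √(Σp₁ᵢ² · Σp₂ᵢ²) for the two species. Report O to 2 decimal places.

Σ p₁ᵢp₂ᵢ = 0.0004 + 0.0290 + 0.0308 + 0.0036 + 0.1058 + 0.0004 + 0.0004 + 0.0044 = 0.1748
Σp_1ᵢ² = 0.02² + 0.10² + 0.14² + 0.02² + 0.46² + 0.02² + 0.02² + 0.22² = 0.0004 + 0.0100 + 0.0196 + 0.0004 + 0.2116 + 0.0004 + 0.0004 + 0.0484 = 0.2912
Σp_2ᵢ² = 0.02² + 0.29² + 0.22² + 0.18² + 0.23² + 0.02² + 0.02² + 0.02² = 0.0004 + 0.0841 + 0.0484 + 0.0324 + 0.0529 + 0.0004 + 0.0004 + 0.0004 = 0.2194
O = 0.1748 / √(0.2912 × 0.2194) = 0.1748 / 0.25276 = 0.6916

0.69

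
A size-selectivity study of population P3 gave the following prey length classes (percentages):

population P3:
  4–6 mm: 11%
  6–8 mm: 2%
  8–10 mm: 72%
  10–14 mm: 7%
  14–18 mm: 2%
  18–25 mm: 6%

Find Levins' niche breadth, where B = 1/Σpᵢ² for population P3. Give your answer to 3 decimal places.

1.853

Convert percentages to proportions (divide by 100).
Σpᵢ² = 0.11² + 0.02² + 0.72² + 0.07² + 0.02² + 0.06² = 0.0121 + 0.0004 + 0.5184 + 0.0049 + 0.0004 + 0.0036 = 0.5398
B = 1 / 0.5398 = 1.85254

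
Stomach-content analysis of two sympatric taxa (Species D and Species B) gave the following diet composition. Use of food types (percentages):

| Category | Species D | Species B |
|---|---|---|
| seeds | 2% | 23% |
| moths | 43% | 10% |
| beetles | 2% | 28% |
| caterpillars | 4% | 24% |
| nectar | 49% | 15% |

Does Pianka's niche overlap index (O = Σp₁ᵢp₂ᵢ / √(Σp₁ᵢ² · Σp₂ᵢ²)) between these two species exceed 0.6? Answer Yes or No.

Convert percentages to proportions (divide by 100).
Σ p₁ᵢp₂ᵢ = 0.0046 + 0.0430 + 0.0056 + 0.0096 + 0.0735 = 0.1363
Σp_1ᵢ² = 0.02² + 0.43² + 0.02² + 0.04² + 0.49² = 0.0004 + 0.1849 + 0.0004 + 0.0016 + 0.2401 = 0.4274
Σp_2ᵢ² = 0.23² + 0.10² + 0.28² + 0.24² + 0.15² = 0.0529 + 0.0100 + 0.0784 + 0.0576 + 0.0225 = 0.2214
O = 0.1363 / √(0.4274 × 0.2214) = 0.1363 / 0.30761 = 0.4431
O = 0.4431 < 0.6 → No.

No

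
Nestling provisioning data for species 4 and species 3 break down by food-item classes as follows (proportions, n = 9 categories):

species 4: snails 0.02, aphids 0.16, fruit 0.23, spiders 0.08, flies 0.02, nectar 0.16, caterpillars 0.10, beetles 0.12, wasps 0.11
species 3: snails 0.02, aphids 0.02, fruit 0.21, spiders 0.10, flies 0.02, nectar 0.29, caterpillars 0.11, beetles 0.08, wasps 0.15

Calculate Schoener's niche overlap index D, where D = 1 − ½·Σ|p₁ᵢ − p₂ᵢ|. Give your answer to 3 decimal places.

0.800

Σ|p₁ᵢ − p₂ᵢ| = 0.00 + 0.14 + 0.02 + 0.02 + 0.00 + 0.13 + 0.01 + 0.04 + 0.04 = 0.40
D = 1 − ½ × 0.40 = 1 − 0.200 = 0.80000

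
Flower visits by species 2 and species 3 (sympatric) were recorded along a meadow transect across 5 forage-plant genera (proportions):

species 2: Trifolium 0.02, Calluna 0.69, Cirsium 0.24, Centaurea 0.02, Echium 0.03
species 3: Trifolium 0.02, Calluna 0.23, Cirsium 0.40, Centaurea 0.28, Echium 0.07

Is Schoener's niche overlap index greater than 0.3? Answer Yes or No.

Yes

Σ|p₁ᵢ − p₂ᵢ| = 0.00 + 0.46 + 0.16 + 0.26 + 0.04 = 0.92
D = 1 − ½ × 0.92 = 1 − 0.460 = 0.5400
D = 0.5400 > 0.3 → Yes.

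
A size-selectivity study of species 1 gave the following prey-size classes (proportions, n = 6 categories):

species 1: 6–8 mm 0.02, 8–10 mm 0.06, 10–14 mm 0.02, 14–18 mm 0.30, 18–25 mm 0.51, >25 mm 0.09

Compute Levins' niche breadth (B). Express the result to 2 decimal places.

2.76

Σpᵢ² = 0.02² + 0.06² + 0.02² + 0.30² + 0.51² + 0.09² = 0.0004 + 0.0036 + 0.0004 + 0.0900 + 0.2601 + 0.0081 = 0.3626
B = 1 / 0.3626 = 2.7579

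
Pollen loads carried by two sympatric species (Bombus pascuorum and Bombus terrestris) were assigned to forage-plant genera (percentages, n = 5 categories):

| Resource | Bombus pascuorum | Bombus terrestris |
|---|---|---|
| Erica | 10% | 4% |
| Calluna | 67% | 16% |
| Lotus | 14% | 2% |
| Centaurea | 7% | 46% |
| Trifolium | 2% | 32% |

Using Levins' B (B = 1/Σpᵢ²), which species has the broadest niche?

Bombus terrestris

Convert percentages to proportions (divide by 100).
Σp_pascᵢ² = 0.10² + 0.67² + 0.14² + 0.07² + 0.02² = 0.0100 + 0.4489 + 0.0196 + 0.0049 + 0.0004 = 0.4838
B_pasc = 1 / 0.4838 = 2.0670
Σp_terrᵢ² = 0.04² + 0.16² + 0.02² + 0.46² + 0.32² = 0.0016 + 0.0256 + 0.0004 + 0.2116 + 0.1024 = 0.3416
B_terr = 1 / 0.3416 = 2.9274
Highest B → broadest niche (most generalist): Bombus terrestris (B = 2.93).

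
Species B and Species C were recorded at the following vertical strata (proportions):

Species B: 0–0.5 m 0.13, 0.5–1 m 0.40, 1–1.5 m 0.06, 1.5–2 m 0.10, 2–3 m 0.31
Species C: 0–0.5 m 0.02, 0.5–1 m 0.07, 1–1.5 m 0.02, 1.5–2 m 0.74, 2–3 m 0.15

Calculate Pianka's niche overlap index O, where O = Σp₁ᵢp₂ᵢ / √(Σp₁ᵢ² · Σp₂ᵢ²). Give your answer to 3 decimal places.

0.375

Σ p₁ᵢp₂ᵢ = 0.0026 + 0.0280 + 0.0012 + 0.0740 + 0.0465 = 0.1523
Σp_1ᵢ² = 0.13² + 0.40² + 0.06² + 0.10² + 0.31² = 0.0169 + 0.1600 + 0.0036 + 0.0100 + 0.0961 = 0.2866
Σp_2ᵢ² = 0.02² + 0.07² + 0.02² + 0.74² + 0.15² = 0.0004 + 0.0049 + 0.0004 + 0.5476 + 0.0225 = 0.5758
O = 0.1523 / √(0.2866 × 0.5758) = 0.1523 / 0.406232 = 0.37491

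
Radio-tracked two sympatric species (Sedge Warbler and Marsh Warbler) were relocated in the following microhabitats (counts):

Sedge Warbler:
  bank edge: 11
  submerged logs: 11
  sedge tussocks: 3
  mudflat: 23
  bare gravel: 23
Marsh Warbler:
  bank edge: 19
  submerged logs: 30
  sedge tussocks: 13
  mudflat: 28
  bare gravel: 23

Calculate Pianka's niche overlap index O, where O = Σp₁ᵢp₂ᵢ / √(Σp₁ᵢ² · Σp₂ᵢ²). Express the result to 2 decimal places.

0.92

Proportions for Sedge Warbler (n=71): 11/71=0.1549, 11/71=0.1549, 3/71=0.0423, 23/71=0.3239, 23/71=0.3239
Proportions for Marsh Warbler (n=113): 19/113=0.1681, 30/113=0.2655, 13/113=0.1150, 28/113=0.2478, 23/113=0.2035
Σ p₁ᵢp₂ᵢ = 0.026039 + 0.041126 + 0.004865 + 0.080262 + 0.065914 = 0.218206
Σp_1ᵢ² = 0.1549² + 0.1549² + 0.0423² + 0.3239² + 0.3239² = 0.023994 + 0.023994 + 0.001789 + 0.104911 + 0.104911 = 0.259599
Σp_2ᵢ² = 0.1681² + 0.2655² + 0.1150² + 0.2478² + 0.2035² = 0.028258 + 0.070490 + 0.013225 + 0.061405 + 0.041412 = 0.214790
O = 0.218206 / √(0.259599 × 0.214790) = 0.218206 / 0.2361340 = 0.9241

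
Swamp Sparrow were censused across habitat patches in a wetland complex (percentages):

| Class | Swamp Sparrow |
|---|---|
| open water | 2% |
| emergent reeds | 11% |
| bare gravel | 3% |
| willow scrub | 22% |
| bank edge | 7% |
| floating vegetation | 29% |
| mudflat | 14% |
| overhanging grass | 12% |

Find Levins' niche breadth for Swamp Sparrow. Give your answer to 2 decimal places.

5.41

Convert percentages to proportions (divide by 100).
Σpᵢ² = 0.02² + 0.11² + 0.03² + 0.22² + 0.07² + 0.29² + 0.14² + 0.12² = 0.0004 + 0.0121 + 0.0009 + 0.0484 + 0.0049 + 0.0841 + 0.0196 + 0.0144 = 0.1848
B = 1 / 0.1848 = 5.4113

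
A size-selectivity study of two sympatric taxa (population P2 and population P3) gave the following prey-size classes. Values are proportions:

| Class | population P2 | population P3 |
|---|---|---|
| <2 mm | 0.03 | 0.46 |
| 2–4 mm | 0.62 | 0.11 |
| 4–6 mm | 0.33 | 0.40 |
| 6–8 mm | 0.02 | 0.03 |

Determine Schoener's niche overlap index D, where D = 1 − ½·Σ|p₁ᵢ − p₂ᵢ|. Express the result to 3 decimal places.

Σ|p₁ᵢ − p₂ᵢ| = 0.43 + 0.51 + 0.07 + 0.01 = 1.02
D = 1 − ½ × 1.02 = 1 − 0.510 = 0.49000

0.490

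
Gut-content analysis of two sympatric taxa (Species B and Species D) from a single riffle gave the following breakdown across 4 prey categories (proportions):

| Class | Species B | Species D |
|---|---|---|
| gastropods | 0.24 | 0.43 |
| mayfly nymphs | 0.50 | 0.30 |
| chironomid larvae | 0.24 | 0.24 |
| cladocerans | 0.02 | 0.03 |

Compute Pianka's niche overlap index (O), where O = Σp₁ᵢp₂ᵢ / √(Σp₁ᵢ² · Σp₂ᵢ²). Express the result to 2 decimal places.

Σ p₁ᵢp₂ᵢ = 0.1032 + 0.1500 + 0.0576 + 0.0006 = 0.3114
Σp_1ᵢ² = 0.24² + 0.50² + 0.24² + 0.02² = 0.0576 + 0.2500 + 0.0576 + 0.0004 = 0.3656
Σp_2ᵢ² = 0.43² + 0.30² + 0.24² + 0.03² = 0.1849 + 0.0900 + 0.0576 + 0.0009 = 0.3334
O = 0.3114 / √(0.3656 × 0.3334) = 0.3114 / 0.34913 = 0.8919

0.89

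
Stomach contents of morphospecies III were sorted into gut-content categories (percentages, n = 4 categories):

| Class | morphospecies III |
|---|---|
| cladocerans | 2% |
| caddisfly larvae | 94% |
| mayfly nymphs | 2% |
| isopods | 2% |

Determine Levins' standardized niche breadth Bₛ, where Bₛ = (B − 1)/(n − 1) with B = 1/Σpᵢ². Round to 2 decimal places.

0.04

Convert percentages to proportions (divide by 100).
Σpᵢ² = 0.02² + 0.94² + 0.02² + 0.02² = 0.0004 + 0.8836 + 0.0004 + 0.0004 = 0.8848
B = 1 / 0.8848 = 1.1302
Bₛ = (B − 1)/(n − 1) = (1.1302 − 1)/(4 − 1) = 0.1302/3 = 0.0434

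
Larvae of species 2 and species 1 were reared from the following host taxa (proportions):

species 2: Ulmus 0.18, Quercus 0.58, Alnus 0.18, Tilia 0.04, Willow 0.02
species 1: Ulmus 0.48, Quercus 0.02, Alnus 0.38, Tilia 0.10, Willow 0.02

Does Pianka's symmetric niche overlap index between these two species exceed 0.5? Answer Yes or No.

No

Σ p₁ᵢp₂ᵢ = 0.0864 + 0.0116 + 0.0684 + 0.0040 + 0.0004 = 0.1708
Σp_1ᵢ² = 0.18² + 0.58² + 0.18² + 0.04² + 0.02² = 0.0324 + 0.3364 + 0.0324 + 0.0016 + 0.0004 = 0.4032
Σp_2ᵢ² = 0.48² + 0.02² + 0.38² + 0.10² + 0.02² = 0.2304 + 0.0004 + 0.1444 + 0.0100 + 0.0004 = 0.3856
O = 0.1708 / √(0.4032 × 0.3856) = 0.1708 / 0.39430 = 0.4332
O = 0.4332 < 0.5 → No.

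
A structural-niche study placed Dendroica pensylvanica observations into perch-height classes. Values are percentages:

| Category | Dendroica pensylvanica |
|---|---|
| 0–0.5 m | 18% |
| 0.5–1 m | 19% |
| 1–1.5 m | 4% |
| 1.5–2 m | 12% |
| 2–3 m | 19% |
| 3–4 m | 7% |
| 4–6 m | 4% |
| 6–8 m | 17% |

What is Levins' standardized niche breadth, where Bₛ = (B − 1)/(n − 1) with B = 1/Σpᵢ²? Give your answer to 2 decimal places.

Convert percentages to proportions (divide by 100).
Σpᵢ² = 0.18² + 0.19² + 0.04² + 0.12² + 0.19² + 0.07² + 0.04² + 0.17² = 0.0324 + 0.0361 + 0.0016 + 0.0144 + 0.0361 + 0.0049 + 0.0016 + 0.0289 = 0.1560
B = 1 / 0.1560 = 6.4103
Bₛ = (B − 1)/(n − 1) = (6.4103 − 1)/(8 − 1) = 5.4103/7 = 0.7729

0.77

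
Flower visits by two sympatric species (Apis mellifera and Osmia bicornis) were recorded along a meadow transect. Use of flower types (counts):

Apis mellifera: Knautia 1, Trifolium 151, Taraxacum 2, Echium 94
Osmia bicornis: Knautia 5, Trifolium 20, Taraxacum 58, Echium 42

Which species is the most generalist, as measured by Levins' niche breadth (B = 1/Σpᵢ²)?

Osmia bicornis

Proportions for Apis mellifera (n=248): 1/248=0.0040, 151/248=0.6089, 2/248=0.0081, 94/248=0.3790
Proportions for Osmia bicornis (n=125): 5/125=0.0400, 20/125=0.1600, 58/125=0.4640, 42/125=0.3360
Σp_mellᵢ² = 0.0040² + 0.6089² + 0.0081² + 0.3790² = 0.000016 + 0.370759 + 0.000066 + 0.143641 = 0.514482
B_mell = 1 / 0.514482 = 1.9437
Σp_bicoᵢ² = 0.0400² + 0.1600² + 0.4640² + 0.3360² = 0.001600 + 0.025600 + 0.215296 + 0.112896 = 0.355392
B_bico = 1 / 0.355392 = 2.8138
Highest B → broadest niche (most generalist): Osmia bicornis (B = 2.81).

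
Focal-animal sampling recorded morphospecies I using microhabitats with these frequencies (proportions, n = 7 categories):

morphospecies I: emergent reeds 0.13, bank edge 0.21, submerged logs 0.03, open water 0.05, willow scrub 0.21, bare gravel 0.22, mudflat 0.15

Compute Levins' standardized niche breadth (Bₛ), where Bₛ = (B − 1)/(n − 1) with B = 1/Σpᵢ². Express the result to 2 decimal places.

Σpᵢ² = 0.13² + 0.21² + 0.03² + 0.05² + 0.21² + 0.22² + 0.15² = 0.0169 + 0.0441 + 0.0009 + 0.0025 + 0.0441 + 0.0484 + 0.0225 = 0.1794
B = 1 / 0.1794 = 5.5741
Bₛ = (B − 1)/(n − 1) = (5.5741 − 1)/(7 − 1) = 4.5741/6 = 0.7624

0.76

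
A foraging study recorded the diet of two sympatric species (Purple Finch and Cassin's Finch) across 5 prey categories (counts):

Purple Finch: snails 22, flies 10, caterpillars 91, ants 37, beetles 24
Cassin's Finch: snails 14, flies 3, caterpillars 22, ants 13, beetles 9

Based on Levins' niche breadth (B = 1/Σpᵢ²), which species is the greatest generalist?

Cassin's Finch

Proportions for Purple Finch (n=184): 22/184=0.1196, 10/184=0.0543, 91/184=0.4946, 37/184=0.2011, 24/184=0.1304
Proportions for Cassin's Finch (n=61): 14/61=0.2295, 3/61=0.0492, 22/61=0.3607, 13/61=0.2131, 9/61=0.1475
Σp_Purpᵢ² = 0.1196² + 0.0543² + 0.4946² + 0.2011² + 0.1304² = 0.014304 + 0.002948 + 0.244629 + 0.040441 + 0.017004 = 0.319326
B_Purp = 1 / 0.319326 = 3.1316
Σp_Cassᵢ² = 0.2295² + 0.0492² + 0.3607² + 0.2131² + 0.1475² = 0.052670 + 0.002421 + 0.130104 + 0.045412 + 0.021756 = 0.252363
B_Cass = 1 / 0.252363 = 3.9625
Highest B → broadest niche (most generalist): Cassin's Finch (B = 3.96).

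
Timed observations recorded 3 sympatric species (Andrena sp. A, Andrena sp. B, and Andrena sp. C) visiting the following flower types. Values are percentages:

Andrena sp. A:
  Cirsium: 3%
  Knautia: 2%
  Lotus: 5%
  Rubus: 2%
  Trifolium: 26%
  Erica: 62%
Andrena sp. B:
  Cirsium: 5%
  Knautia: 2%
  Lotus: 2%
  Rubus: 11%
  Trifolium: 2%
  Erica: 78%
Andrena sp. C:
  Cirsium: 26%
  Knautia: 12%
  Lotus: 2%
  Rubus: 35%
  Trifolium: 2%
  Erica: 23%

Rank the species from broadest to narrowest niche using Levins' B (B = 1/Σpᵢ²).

Andrena sp. C > Andrena sp. A > Andrena sp. B

Convert percentages to proportions (divide by 100).
Σp_Aᵢ² = 0.03² + 0.02² + 0.05² + 0.02² + 0.26² + 0.62² = 0.0009 + 0.0004 + 0.0025 + 0.0004 + 0.0676 + 0.3844 = 0.4562
B_A = 1 / 0.4562 = 2.1920
Σp_Bᵢ² = 0.05² + 0.02² + 0.02² + 0.11² + 0.02² + 0.78² = 0.0025 + 0.0004 + 0.0004 + 0.0121 + 0.0004 + 0.6084 = 0.6242
B_B = 1 / 0.6242 = 1.6021
Σp_Cᵢ² = 0.26² + 0.12² + 0.02² + 0.35² + 0.02² + 0.23² = 0.0676 + 0.0144 + 0.0004 + 0.1225 + 0.0004 + 0.0529 = 0.2582
B_C = 1 / 0.2582 = 3.8730
Ranking by B (broadest → narrowest): Andrena sp. C (3.87) > Andrena sp. A (2.19) > Andrena sp. B (1.60)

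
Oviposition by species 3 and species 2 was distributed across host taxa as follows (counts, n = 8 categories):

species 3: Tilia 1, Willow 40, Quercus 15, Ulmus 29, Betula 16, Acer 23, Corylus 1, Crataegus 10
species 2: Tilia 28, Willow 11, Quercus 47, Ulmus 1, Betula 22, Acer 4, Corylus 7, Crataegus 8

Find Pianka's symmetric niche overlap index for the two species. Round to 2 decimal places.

Proportions for species 3 (n=135): 1/135=0.0074, 40/135=0.2963, 15/135=0.1111, 29/135=0.2148, 16/135=0.1185, 23/135=0.1704, 1/135=0.0074, 10/135=0.0741
Proportions for species 2 (n=128): 28/128=0.2188, 11/128=0.0859, 47/128=0.3672, 1/128=0.0078, 22/128=0.1719, 4/128=0.0313, 7/128=0.0547, 8/128=0.0625
Σ p₁ᵢp₂ᵢ = 0.001619 + 0.025452 + 0.040796 + 0.001675 + 0.020370 + 0.005334 + 0.000405 + 0.004631 = 0.100282
Σp_1ᵢ² = 0.0074² + 0.2963² + 0.1111² + 0.2148² + 0.1185² + 0.1704² + 0.0074² + 0.0741² = 0.000055 + 0.087794 + 0.012343 + 0.046139 + 0.014042 + 0.029036 + 0.000055 + 0.005491 = 0.194955
Σp_2ᵢ² = 0.2188² + 0.0859² + 0.3672² + 0.0078² + 0.1719² + 0.0313² + 0.0547² + 0.0625² = 0.047873 + 0.007379 + 0.134836 + 0.000061 + 0.029550 + 0.000980 + 0.002992 + 0.003906 = 0.227577
O = 0.100282 / √(0.194955 × 0.227577) = 0.100282 / 0.2106354 = 0.4761

0.48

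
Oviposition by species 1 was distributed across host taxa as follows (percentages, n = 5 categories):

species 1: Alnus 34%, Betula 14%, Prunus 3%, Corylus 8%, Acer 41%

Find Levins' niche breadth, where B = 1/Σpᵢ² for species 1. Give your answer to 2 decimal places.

Convert percentages to proportions (divide by 100).
Σpᵢ² = 0.34² + 0.14² + 0.03² + 0.08² + 0.41² = 0.1156 + 0.0196 + 0.0009 + 0.0064 + 0.1681 = 0.3106
B = 1 / 0.3106 = 3.2196

3.22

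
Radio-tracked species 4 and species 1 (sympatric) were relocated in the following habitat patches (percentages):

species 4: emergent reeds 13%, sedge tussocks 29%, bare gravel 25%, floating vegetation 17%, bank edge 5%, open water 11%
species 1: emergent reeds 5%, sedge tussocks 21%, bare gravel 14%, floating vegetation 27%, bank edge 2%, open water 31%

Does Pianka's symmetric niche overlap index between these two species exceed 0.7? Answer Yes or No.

Yes

Convert percentages to proportions (divide by 100).
Σ p₁ᵢp₂ᵢ = 0.0065 + 0.0609 + 0.0350 + 0.0459 + 0.0010 + 0.0341 = 0.1834
Σp_1ᵢ² = 0.13² + 0.29² + 0.25² + 0.17² + 0.05² + 0.11² = 0.0169 + 0.0841 + 0.0625 + 0.0289 + 0.0025 + 0.0121 = 0.2070
Σp_2ᵢ² = 0.05² + 0.21² + 0.14² + 0.27² + 0.02² + 0.31² = 0.0025 + 0.0441 + 0.0196 + 0.0729 + 0.0004 + 0.0961 = 0.2356
O = 0.1834 / √(0.2070 × 0.2356) = 0.1834 / 0.22084 = 0.8305
O = 0.8305 > 0.7 → Yes.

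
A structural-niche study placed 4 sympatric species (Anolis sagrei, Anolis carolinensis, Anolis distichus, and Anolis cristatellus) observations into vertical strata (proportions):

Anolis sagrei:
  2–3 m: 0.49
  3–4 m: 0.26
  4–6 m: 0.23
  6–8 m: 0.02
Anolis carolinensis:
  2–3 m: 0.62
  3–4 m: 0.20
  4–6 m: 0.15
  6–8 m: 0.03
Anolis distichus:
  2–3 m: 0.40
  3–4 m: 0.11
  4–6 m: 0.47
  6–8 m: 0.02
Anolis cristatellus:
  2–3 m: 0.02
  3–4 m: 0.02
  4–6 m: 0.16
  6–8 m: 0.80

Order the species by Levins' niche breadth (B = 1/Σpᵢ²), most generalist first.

Anolis sagrei > Anolis distichus > Anolis carolinensis > Anolis cristatellus

Σp_sagrᵢ² = 0.49² + 0.26² + 0.23² + 0.02² = 0.2401 + 0.0676 + 0.0529 + 0.0004 = 0.3610
B_sagr = 1 / 0.3610 = 2.7701
Σp_caroᵢ² = 0.62² + 0.20² + 0.15² + 0.03² = 0.3844 + 0.0400 + 0.0225 + 0.0009 = 0.4478
B_caro = 1 / 0.4478 = 2.2331
Σp_distᵢ² = 0.40² + 0.11² + 0.47² + 0.02² = 0.1600 + 0.0121 + 0.2209 + 0.0004 = 0.3934
B_dist = 1 / 0.3934 = 2.5419
Σp_crisᵢ² = 0.02² + 0.02² + 0.16² + 0.80² = 0.0004 + 0.0004 + 0.0256 + 0.6400 = 0.6664
B_cris = 1 / 0.6664 = 1.5006
Ranking by B (broadest → narrowest): Anolis sagrei (2.77) > Anolis distichus (2.54) > Anolis carolinensis (2.23) > Anolis cristatellus (1.50)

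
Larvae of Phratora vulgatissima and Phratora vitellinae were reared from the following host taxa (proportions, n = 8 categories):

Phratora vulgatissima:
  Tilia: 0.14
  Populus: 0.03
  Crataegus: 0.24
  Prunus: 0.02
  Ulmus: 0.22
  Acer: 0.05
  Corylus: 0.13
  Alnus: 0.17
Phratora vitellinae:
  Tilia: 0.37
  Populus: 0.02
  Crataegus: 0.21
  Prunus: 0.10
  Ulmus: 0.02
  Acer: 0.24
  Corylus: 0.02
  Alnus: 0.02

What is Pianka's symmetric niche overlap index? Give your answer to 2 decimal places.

0.61

Σ p₁ᵢp₂ᵢ = 0.0518 + 0.0006 + 0.0504 + 0.0020 + 0.0044 + 0.0120 + 0.0026 + 0.0034 = 0.1272
Σp_1ᵢ² = 0.14² + 0.03² + 0.24² + 0.02² + 0.22² + 0.05² + 0.13² + 0.17² = 0.0196 + 0.0009 + 0.0576 + 0.0004 + 0.0484 + 0.0025 + 0.0169 + 0.0289 = 0.1752
Σp_2ᵢ² = 0.37² + 0.02² + 0.21² + 0.10² + 0.02² + 0.24² + 0.02² + 0.02² = 0.1369 + 0.0004 + 0.0441 + 0.0100 + 0.0004 + 0.0576 + 0.0004 + 0.0004 = 0.2502
O = 0.1272 / √(0.1752 × 0.2502) = 0.1272 / 0.20937 = 0.6075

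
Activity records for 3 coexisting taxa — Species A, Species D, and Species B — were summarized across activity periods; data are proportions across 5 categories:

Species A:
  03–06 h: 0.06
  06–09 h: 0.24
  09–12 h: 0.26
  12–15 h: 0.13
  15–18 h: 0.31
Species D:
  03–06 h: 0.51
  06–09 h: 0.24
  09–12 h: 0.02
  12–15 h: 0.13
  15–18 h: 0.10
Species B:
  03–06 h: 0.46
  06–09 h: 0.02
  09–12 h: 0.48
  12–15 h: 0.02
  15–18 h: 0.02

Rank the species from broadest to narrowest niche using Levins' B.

Species A > Species D > Species B

Σp_Aᵢ² = 0.06² + 0.24² + 0.26² + 0.13² + 0.31² = 0.0036 + 0.0576 + 0.0676 + 0.0169 + 0.0961 = 0.2418
B_A = 1 / 0.2418 = 4.1356
Σp_Dᵢ² = 0.51² + 0.24² + 0.02² + 0.13² + 0.10² = 0.2601 + 0.0576 + 0.0004 + 0.0169 + 0.0100 = 0.3450
B_D = 1 / 0.3450 = 2.8986
Σp_Bᵢ² = 0.46² + 0.02² + 0.48² + 0.02² + 0.02² = 0.2116 + 0.0004 + 0.2304 + 0.0004 + 0.0004 = 0.4432
B_B = 1 / 0.4432 = 2.2563
Ranking by B (broadest → narrowest): Species A (4.14) > Species D (2.90) > Species B (2.26)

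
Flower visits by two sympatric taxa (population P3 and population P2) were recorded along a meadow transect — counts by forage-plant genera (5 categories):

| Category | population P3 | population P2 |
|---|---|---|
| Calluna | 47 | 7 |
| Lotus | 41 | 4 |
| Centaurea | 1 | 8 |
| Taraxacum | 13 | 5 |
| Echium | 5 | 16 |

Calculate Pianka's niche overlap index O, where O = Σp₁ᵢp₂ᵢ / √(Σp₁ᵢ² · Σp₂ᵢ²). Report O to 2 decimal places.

Proportions for population P3 (n=107): 47/107=0.4393, 41/107=0.3832, 1/107=0.0093, 13/107=0.1215, 5/107=0.0467
Proportions for population P2 (n=40): 7/40=0.1750, 4/40=0.1000, 8/40=0.2000, 5/40=0.1250, 16/40=0.4000
Σ p₁ᵢp₂ᵢ = 0.076878 + 0.038320 + 0.001860 + 0.015188 + 0.018680 = 0.150926
Σp_1ᵢ² = 0.4393² + 0.3832² + 0.0093² + 0.1215² + 0.0467² = 0.192984 + 0.146842 + 0.000086 + 0.014762 + 0.002181 = 0.356855
Σp_2ᵢ² = 0.1750² + 0.1000² + 0.2000² + 0.1250² + 0.4000² = 0.030625 + 0.010000 + 0.040000 + 0.015625 + 0.160000 = 0.256250
O = 0.150926 / √(0.356855 × 0.256250) = 0.150926 / 0.3023972 = 0.4991

0.50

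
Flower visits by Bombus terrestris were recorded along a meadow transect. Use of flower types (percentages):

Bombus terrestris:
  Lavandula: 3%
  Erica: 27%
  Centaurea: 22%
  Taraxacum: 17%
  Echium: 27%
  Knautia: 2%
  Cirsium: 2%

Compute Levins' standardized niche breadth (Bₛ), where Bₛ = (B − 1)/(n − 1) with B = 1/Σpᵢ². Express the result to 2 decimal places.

0.57

Convert percentages to proportions (divide by 100).
Σpᵢ² = 0.03² + 0.27² + 0.22² + 0.17² + 0.27² + 0.02² + 0.02² = 0.0009 + 0.0729 + 0.0484 + 0.0289 + 0.0729 + 0.0004 + 0.0004 = 0.2248
B = 1 / 0.2248 = 4.4484
Bₛ = (B − 1)/(n − 1) = (4.4484 − 1)/(7 − 1) = 3.4484/6 = 0.5747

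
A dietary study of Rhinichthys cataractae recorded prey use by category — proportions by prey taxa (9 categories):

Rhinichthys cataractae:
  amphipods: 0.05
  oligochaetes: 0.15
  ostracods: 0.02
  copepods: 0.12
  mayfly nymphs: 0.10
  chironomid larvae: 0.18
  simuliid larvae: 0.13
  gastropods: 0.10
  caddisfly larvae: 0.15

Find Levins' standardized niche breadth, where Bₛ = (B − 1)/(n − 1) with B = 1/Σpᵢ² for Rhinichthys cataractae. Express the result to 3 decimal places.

0.825

Σpᵢ² = 0.05² + 0.15² + 0.02² + 0.12² + 0.10² + 0.18² + 0.13² + 0.10² + 0.15² = 0.0025 + 0.0225 + 0.0004 + 0.0144 + 0.0100 + 0.0324 + 0.0169 + 0.0100 + 0.0225 = 0.1316
B = 1 / 0.1316 = 7.59878
Bₛ = (B − 1)/(n − 1) = (7.59878 − 1)/(9 − 1) = 6.59878/8 = 0.82485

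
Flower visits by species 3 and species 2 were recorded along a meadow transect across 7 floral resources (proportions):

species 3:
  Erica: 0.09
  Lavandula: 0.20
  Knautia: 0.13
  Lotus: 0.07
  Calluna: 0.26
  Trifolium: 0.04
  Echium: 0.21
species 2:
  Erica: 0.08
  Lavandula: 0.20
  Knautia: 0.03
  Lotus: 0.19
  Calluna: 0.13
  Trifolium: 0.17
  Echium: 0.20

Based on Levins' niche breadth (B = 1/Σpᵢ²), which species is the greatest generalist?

Σp_3ᵢ² = 0.09² + 0.20² + 0.13² + 0.07² + 0.26² + 0.04² + 0.21² = 0.0081 + 0.0400 + 0.0169 + 0.0049 + 0.0676 + 0.0016 + 0.0441 = 0.1832
B_3 = 1 / 0.1832 = 5.4585
Σp_2ᵢ² = 0.08² + 0.20² + 0.03² + 0.19² + 0.13² + 0.17² + 0.20² = 0.0064 + 0.0400 + 0.0009 + 0.0361 + 0.0169 + 0.0289 + 0.0400 = 0.1692
B_2 = 1 / 0.1692 = 5.9102
Highest B → broadest niche (most generalist): species 2 (B = 5.91).

species 2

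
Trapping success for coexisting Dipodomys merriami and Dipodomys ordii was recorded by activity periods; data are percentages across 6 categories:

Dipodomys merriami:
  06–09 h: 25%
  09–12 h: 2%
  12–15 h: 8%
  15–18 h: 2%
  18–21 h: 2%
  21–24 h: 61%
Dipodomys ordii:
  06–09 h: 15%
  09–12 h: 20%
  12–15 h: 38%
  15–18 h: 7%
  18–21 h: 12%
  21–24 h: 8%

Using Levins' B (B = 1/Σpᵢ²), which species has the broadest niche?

Convert percentages to proportions (divide by 100).
Σp_merrᵢ² = 0.25² + 0.02² + 0.08² + 0.02² + 0.02² + 0.61² = 0.0625 + 0.0004 + 0.0064 + 0.0004 + 0.0004 + 0.3721 = 0.4422
B_merr = 1 / 0.4422 = 2.2614
Σp_ordiᵢ² = 0.15² + 0.20² + 0.38² + 0.07² + 0.12² + 0.08² = 0.0225 + 0.0400 + 0.1444 + 0.0049 + 0.0144 + 0.0064 = 0.2326
B_ordi = 1 / 0.2326 = 4.2992
Highest B → broadest niche (most generalist): Dipodomys ordii (B = 4.30).

Dipodomys ordii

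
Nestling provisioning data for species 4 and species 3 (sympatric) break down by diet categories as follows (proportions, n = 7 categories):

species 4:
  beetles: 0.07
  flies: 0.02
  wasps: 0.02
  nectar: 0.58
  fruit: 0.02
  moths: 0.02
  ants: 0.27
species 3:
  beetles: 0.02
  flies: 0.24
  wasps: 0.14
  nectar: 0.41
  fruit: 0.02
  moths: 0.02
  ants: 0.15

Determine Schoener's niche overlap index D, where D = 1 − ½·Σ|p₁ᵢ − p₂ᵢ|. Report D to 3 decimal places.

Σ|p₁ᵢ − p₂ᵢ| = 0.05 + 0.22 + 0.12 + 0.17 + 0.00 + 0.00 + 0.12 = 0.68
D = 1 − ½ × 0.68 = 1 − 0.340 = 0.66000

0.660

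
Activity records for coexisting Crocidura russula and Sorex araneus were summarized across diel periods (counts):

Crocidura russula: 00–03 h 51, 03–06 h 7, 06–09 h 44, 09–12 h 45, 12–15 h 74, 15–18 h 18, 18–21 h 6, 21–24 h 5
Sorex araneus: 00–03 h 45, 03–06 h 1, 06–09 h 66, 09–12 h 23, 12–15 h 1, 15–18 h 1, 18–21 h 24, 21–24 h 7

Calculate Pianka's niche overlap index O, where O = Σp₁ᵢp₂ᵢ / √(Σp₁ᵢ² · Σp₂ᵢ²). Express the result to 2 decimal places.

0.67

Proportions for Crocidura russula (n=250): 51/250=0.2040, 7/250=0.0280, 44/250=0.1760, 45/250=0.1800, 74/250=0.2960, 18/250=0.0720, 6/250=0.0240, 5/250=0.0200
Proportions for Sorex araneus (n=168): 45/168=0.2679, 1/168=0.0060, 66/168=0.3929, 23/168=0.1369, 1/168=0.0060, 1/168=0.0060, 24/168=0.1429, 7/168=0.0417
Σ p₁ᵢp₂ᵢ = 0.054652 + 0.000168 + 0.069150 + 0.024642 + 0.001776 + 0.000432 + 0.003430 + 0.000834 = 0.155084
Σp_1ᵢ² = 0.2040² + 0.0280² + 0.1760² + 0.1800² + 0.2960² + 0.0720² + 0.0240² + 0.0200² = 0.041616 + 0.000784 + 0.030976 + 0.032400 + 0.087616 + 0.005184 + 0.000576 + 0.000400 = 0.199552
Σp_2ᵢ² = 0.2679² + 0.0060² + 0.3929² + 0.1369² + 0.0060² + 0.0060² + 0.1429² + 0.0417² = 0.071770 + 0.000036 + 0.154370 + 0.018742 + 0.000036 + 0.000036 + 0.020420 + 0.001739 = 0.267149
O = 0.155084 / √(0.199552 × 0.267149) = 0.155084 / 0.2308898 = 0.6717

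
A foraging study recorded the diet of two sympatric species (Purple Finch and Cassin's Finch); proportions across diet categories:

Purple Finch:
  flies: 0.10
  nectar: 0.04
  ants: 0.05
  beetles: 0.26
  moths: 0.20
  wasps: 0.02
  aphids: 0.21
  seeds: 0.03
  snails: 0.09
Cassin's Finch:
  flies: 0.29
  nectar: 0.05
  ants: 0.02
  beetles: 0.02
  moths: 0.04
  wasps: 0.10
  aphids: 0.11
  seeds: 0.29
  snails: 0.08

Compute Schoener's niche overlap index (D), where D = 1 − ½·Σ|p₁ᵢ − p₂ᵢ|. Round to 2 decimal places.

Σ|p₁ᵢ − p₂ᵢ| = 0.19 + 0.01 + 0.03 + 0.24 + 0.16 + 0.08 + 0.10 + 0.26 + 0.01 = 1.08
D = 1 − ½ × 1.08 = 1 − 0.540 = 0.4600

0.46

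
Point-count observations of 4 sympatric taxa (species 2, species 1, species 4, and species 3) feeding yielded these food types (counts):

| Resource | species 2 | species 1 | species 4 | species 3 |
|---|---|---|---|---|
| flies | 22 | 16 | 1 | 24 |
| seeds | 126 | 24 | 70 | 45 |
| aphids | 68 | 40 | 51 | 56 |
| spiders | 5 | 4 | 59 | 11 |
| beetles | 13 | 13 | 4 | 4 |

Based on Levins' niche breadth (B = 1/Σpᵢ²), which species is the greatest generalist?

Proportions for species 2 (n=234): 22/234=0.0940, 126/234=0.5385, 68/234=0.2906, 5/234=0.0214, 13/234=0.0556
Proportions for species 1 (n=97): 16/97=0.1649, 24/97=0.2474, 40/97=0.4124, 4/97=0.0412, 13/97=0.1340
Proportions for species 4 (n=185): 1/185=0.0054, 70/185=0.3784, 51/185=0.2757, 59/185=0.3189, 4/185=0.0216
Proportions for species 3 (n=140): 24/140=0.1714, 45/140=0.3214, 56/140=0.4000, 11/140=0.0786, 4/140=0.0286
Σp_2ᵢ² = 0.0940² + 0.5385² + 0.2906² + 0.0214² + 0.0556² = 0.008836 + 0.289982 + 0.084448 + 0.000458 + 0.003091 = 0.386815
B_2 = 1 / 0.386815 = 2.5852
Σp_1ᵢ² = 0.1649² + 0.2474² + 0.4124² + 0.0412² + 0.1340² = 0.027192 + 0.061207 + 0.170074 + 0.001697 + 0.017956 = 0.278126
B_1 = 1 / 0.278126 = 3.5955
Σp_4ᵢ² = 0.0054² + 0.3784² + 0.2757² + 0.3189² + 0.0216² = 0.000029 + 0.143187 + 0.076010 + 0.101697 + 0.000467 = 0.321390
B_4 = 1 / 0.321390 = 3.1115
Σp_3ᵢ² = 0.1714² + 0.3214² + 0.4000² + 0.0786² + 0.0286² = 0.029378 + 0.103298 + 0.160000 + 0.006178 + 0.000818 = 0.299672
B_3 = 1 / 0.299672 = 3.3370
Highest B → broadest niche (most generalist): species 1 (B = 3.60).

species 1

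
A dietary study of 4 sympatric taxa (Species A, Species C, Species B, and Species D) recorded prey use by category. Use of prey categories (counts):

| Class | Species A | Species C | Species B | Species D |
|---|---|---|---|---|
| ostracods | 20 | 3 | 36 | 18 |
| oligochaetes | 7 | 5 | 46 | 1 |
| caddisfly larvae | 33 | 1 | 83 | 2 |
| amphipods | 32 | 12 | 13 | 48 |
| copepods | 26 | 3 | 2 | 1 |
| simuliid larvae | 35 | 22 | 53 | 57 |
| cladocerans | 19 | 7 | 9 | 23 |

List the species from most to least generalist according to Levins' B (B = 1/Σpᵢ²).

Proportions for Species A (n=172): 20/172=0.1163, 7/172=0.0407, 33/172=0.1919, 32/172=0.1860, 26/172=0.1512, 35/172=0.2035, 19/172=0.1105
Proportions for Species C (n=53): 3/53=0.0566, 5/53=0.0943, 1/53=0.0189, 12/53=0.2264, 3/53=0.0566, 22/53=0.4151, 7/53=0.1321
Proportions for Species B (n=242): 36/242=0.1488, 46/242=0.1901, 83/242=0.3430, 13/242=0.0537, 2/242=0.0083, 53/242=0.2190, 9/242=0.0372
Proportions for Species D (n=150): 18/150=0.1200, 1/150=0.0067, 2/150=0.0133, 48/150=0.3200, 1/150=0.0067, 57/150=0.3800, 23/150=0.1533
Σp_Aᵢ² = 0.1163² + 0.0407² + 0.1919² + 0.1860² + 0.1512² + 0.2035² + 0.1105² = 0.013526 + 0.001656 + 0.036826 + 0.034596 + 0.022861 + 0.041412 + 0.012210 = 0.163087
B_A = 1 / 0.163087 = 6.1317
Σp_Cᵢ² = 0.0566² + 0.0943² + 0.0189² + 0.2264² + 0.0566² + 0.4151² + 0.1321² = 0.003204 + 0.008892 + 0.000357 + 0.051257 + 0.003204 + 0.172308 + 0.017450 = 0.256672
B_C = 1 / 0.256672 = 3.8960
Σp_Bᵢ² = 0.1488² + 0.1901² + 0.3430² + 0.0537² + 0.0083² + 0.2190² + 0.0372² = 0.022141 + 0.036138 + 0.117649 + 0.002884 + 0.000069 + 0.047961 + 0.001384 = 0.228226
B_B = 1 / 0.228226 = 4.3816
Σp_Dᵢ² = 0.1200² + 0.0067² + 0.0133² + 0.3200² + 0.0067² + 0.3800² + 0.1533² = 0.014400 + 0.000045 + 0.000177 + 0.102400 + 0.000045 + 0.144400 + 0.023501 = 0.284968
B_D = 1 / 0.284968 = 3.5092
Ranking by B (broadest → narrowest): Species A (6.13) > Species B (4.38) > Species C (3.90) > Species D (3.51)

Species A > Species B > Species C > Species D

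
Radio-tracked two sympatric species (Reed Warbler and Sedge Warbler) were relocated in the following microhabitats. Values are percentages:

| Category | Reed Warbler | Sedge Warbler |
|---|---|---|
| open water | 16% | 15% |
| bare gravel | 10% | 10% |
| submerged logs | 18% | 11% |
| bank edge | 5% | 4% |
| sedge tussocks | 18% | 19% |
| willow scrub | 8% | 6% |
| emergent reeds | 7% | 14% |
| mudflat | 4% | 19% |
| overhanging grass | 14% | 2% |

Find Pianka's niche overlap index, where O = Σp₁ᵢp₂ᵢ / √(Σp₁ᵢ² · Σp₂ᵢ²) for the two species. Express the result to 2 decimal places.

Convert percentages to proportions (divide by 100).
Σ p₁ᵢp₂ᵢ = 0.0240 + 0.0100 + 0.0198 + 0.0020 + 0.0342 + 0.0048 + 0.0098 + 0.0076 + 0.0028 = 0.1150
Σp_1ᵢ² = 0.16² + 0.10² + 0.18² + 0.05² + 0.18² + 0.08² + 0.07² + 0.04² + 0.14² = 0.0256 + 0.0100 + 0.0324 + 0.0025 + 0.0324 + 0.0064 + 0.0049 + 0.0016 + 0.0196 = 0.1354
Σp_2ᵢ² = 0.15² + 0.10² + 0.11² + 0.04² + 0.19² + 0.06² + 0.14² + 0.19² + 0.02² = 0.0225 + 0.0100 + 0.0121 + 0.0016 + 0.0361 + 0.0036 + 0.0196 + 0.0361 + 0.0004 = 0.1420
O = 0.1150 / √(0.1354 × 0.1420) = 0.1150 / 0.13866 = 0.8294

0.83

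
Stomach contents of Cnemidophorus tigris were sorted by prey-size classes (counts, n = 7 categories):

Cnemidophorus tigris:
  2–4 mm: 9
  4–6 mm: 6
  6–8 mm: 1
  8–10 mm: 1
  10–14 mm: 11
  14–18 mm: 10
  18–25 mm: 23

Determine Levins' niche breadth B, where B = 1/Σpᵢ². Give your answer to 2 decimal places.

4.28

Proportions for Cnemidophorus tigris (n=61): 9/61=0.1475, 6/61=0.0984, 1/61=0.0164, 1/61=0.0164, 11/61=0.1803, 10/61=0.1639, 23/61=0.3770
Σpᵢ² = 0.1475² + 0.0984² + 0.0164² + 0.0164² + 0.1803² + 0.1639² + 0.3770² = 0.021756 + 0.009683 + 0.000269 + 0.000269 + 0.032508 + 0.026863 + 0.142129 = 0.233477
B = 1 / 0.233477 = 4.2831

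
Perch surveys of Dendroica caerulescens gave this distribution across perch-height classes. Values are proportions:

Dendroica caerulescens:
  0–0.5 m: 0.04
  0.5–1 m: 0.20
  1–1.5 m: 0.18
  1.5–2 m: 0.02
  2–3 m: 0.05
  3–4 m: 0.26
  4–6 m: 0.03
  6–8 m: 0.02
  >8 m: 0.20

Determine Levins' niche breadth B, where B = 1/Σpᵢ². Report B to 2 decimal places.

Σpᵢ² = 0.04² + 0.20² + 0.18² + 0.02² + 0.05² + 0.26² + 0.03² + 0.02² + 0.20² = 0.0016 + 0.0400 + 0.0324 + 0.0004 + 0.0025 + 0.0676 + 0.0009 + 0.0004 + 0.0400 = 0.1858
B = 1 / 0.1858 = 5.3821

5.38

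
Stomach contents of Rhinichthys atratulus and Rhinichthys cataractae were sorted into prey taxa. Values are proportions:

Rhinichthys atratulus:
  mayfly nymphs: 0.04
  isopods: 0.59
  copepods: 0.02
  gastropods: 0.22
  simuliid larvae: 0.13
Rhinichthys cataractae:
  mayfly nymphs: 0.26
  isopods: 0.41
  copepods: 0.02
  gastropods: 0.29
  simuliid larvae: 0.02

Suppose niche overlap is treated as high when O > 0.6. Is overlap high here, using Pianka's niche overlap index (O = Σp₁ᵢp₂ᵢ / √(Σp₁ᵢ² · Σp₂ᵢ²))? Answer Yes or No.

Σ p₁ᵢp₂ᵢ = 0.0104 + 0.2419 + 0.0004 + 0.0638 + 0.0026 = 0.3191
Σp_1ᵢ² = 0.04² + 0.59² + 0.02² + 0.22² + 0.13² = 0.0016 + 0.3481 + 0.0004 + 0.0484 + 0.0169 = 0.4154
Σp_2ᵢ² = 0.26² + 0.41² + 0.02² + 0.29² + 0.02² = 0.0676 + 0.1681 + 0.0004 + 0.0841 + 0.0004 = 0.3206
O = 0.3191 / √(0.4154 × 0.3206) = 0.3191 / 0.36493 = 0.8744
O = 0.8744 > 0.6 → Yes.

Yes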